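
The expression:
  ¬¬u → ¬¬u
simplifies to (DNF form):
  True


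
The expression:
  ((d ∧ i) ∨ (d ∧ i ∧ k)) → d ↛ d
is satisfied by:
  {d: False, i: False}
  {i: True, d: False}
  {d: True, i: False}


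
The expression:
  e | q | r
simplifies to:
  e | q | r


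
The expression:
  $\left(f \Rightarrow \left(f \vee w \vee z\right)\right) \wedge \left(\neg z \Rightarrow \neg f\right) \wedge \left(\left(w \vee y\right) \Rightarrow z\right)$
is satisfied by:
  {z: True, f: False, y: False, w: False}
  {z: True, w: True, f: False, y: False}
  {z: True, y: True, f: False, w: False}
  {z: True, w: True, y: True, f: False}
  {z: True, f: True, y: False, w: False}
  {z: True, w: True, f: True, y: False}
  {z: True, y: True, f: True, w: False}
  {z: True, w: True, y: True, f: True}
  {w: False, f: False, y: False, z: False}


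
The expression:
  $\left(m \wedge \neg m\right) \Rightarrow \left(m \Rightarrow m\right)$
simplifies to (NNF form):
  $\text{True}$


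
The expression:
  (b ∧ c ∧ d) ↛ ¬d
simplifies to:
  b ∧ c ∧ d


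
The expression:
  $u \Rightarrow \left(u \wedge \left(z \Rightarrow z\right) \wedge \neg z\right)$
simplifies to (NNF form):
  $\neg u \vee \neg z$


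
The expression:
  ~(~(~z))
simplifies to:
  ~z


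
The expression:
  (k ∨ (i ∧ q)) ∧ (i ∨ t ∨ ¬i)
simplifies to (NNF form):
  k ∨ (i ∧ q)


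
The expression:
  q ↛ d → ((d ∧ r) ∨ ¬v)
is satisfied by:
  {d: True, v: False, q: False}
  {v: False, q: False, d: False}
  {d: True, q: True, v: False}
  {q: True, v: False, d: False}
  {d: True, v: True, q: False}
  {v: True, d: False, q: False}
  {d: True, q: True, v: True}


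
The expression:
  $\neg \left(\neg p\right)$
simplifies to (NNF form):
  $p$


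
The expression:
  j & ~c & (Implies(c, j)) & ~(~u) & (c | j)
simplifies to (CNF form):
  j & u & ~c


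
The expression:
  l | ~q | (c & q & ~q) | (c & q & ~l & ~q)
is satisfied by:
  {l: True, q: False}
  {q: False, l: False}
  {q: True, l: True}


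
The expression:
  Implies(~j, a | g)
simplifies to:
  a | g | j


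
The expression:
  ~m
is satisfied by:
  {m: False}


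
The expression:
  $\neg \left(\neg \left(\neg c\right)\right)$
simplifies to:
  $\neg c$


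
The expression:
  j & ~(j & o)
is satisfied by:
  {j: True, o: False}


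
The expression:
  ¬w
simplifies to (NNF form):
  ¬w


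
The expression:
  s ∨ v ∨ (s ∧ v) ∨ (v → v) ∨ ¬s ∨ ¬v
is always true.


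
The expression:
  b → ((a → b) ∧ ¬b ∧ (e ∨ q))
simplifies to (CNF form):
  ¬b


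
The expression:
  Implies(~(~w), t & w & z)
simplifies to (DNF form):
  ~w | (t & z)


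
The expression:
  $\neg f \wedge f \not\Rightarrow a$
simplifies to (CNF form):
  $\text{False}$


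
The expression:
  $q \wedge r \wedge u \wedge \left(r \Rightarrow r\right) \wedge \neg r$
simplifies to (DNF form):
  $\text{False}$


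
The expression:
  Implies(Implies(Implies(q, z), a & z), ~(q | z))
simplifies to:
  (z & ~a) | (~q & ~z)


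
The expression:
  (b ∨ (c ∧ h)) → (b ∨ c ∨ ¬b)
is always true.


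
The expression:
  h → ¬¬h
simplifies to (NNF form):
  True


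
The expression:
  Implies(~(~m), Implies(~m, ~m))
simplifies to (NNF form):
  True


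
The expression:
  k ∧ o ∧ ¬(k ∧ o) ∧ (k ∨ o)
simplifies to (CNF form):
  False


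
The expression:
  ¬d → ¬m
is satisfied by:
  {d: True, m: False}
  {m: False, d: False}
  {m: True, d: True}


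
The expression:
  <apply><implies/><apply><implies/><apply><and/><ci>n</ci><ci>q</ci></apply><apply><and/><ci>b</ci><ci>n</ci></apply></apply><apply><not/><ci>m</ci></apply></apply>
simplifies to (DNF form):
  <apply><or/><apply><not/><ci>m</ci></apply><apply><and/><ci>n</ci><ci>q</ci><apply><not/><ci>b</ci></apply></apply></apply>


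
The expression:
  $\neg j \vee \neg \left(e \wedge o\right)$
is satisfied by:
  {e: False, o: False, j: False}
  {j: True, e: False, o: False}
  {o: True, e: False, j: False}
  {j: True, o: True, e: False}
  {e: True, j: False, o: False}
  {j: True, e: True, o: False}
  {o: True, e: True, j: False}


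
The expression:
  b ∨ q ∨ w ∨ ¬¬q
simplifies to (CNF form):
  b ∨ q ∨ w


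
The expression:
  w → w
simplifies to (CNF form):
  True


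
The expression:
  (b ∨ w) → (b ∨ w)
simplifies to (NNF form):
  True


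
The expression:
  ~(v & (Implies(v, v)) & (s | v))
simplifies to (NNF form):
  ~v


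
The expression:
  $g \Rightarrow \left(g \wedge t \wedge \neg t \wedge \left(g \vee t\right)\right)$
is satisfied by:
  {g: False}


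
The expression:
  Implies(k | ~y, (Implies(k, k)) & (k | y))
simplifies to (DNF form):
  k | y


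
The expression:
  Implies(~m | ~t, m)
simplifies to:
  m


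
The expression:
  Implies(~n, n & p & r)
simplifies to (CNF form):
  n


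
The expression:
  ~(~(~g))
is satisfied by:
  {g: False}


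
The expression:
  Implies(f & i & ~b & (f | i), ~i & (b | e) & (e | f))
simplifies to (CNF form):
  b | ~f | ~i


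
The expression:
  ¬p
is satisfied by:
  {p: False}


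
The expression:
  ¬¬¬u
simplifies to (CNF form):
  ¬u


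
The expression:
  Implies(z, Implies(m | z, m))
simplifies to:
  m | ~z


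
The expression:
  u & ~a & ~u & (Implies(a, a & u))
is never true.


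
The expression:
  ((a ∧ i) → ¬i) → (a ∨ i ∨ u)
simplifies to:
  a ∨ i ∨ u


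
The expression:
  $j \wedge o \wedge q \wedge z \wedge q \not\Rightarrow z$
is never true.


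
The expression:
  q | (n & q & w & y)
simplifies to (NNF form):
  q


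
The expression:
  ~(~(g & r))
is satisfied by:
  {r: True, g: True}


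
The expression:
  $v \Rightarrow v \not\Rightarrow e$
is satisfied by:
  {v: False, e: False}
  {e: True, v: False}
  {v: True, e: False}


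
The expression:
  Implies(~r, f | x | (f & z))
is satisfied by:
  {r: True, x: True, f: True}
  {r: True, x: True, f: False}
  {r: True, f: True, x: False}
  {r: True, f: False, x: False}
  {x: True, f: True, r: False}
  {x: True, f: False, r: False}
  {f: True, x: False, r: False}


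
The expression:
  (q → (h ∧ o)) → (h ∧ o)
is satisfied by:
  {q: True, o: True, h: True}
  {q: True, o: True, h: False}
  {q: True, h: True, o: False}
  {q: True, h: False, o: False}
  {o: True, h: True, q: False}


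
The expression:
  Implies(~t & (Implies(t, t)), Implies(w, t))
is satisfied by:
  {t: True, w: False}
  {w: False, t: False}
  {w: True, t: True}


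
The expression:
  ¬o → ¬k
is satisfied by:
  {o: True, k: False}
  {k: False, o: False}
  {k: True, o: True}


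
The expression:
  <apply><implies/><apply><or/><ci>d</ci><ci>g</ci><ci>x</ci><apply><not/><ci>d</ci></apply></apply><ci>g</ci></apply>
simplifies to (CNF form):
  <ci>g</ci>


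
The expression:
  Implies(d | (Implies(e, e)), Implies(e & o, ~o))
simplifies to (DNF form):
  ~e | ~o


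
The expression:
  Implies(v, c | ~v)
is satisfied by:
  {c: True, v: False}
  {v: False, c: False}
  {v: True, c: True}


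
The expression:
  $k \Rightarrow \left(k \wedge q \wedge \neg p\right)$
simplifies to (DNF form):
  $\left(q \wedge \neg p\right) \vee \neg k$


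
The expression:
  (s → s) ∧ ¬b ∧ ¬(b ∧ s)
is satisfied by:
  {b: False}


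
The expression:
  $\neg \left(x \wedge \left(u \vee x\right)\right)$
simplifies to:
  $\neg x$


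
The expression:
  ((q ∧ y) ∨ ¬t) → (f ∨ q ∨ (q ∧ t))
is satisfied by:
  {t: True, q: True, f: True}
  {t: True, q: True, f: False}
  {t: True, f: True, q: False}
  {t: True, f: False, q: False}
  {q: True, f: True, t: False}
  {q: True, f: False, t: False}
  {f: True, q: False, t: False}


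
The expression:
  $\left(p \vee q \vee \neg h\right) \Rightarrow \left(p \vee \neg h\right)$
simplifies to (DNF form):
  $p \vee \neg h \vee \neg q$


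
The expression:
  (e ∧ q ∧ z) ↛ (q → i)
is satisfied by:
  {z: True, e: True, q: True, i: False}


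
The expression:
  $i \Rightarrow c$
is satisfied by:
  {c: True, i: False}
  {i: False, c: False}
  {i: True, c: True}


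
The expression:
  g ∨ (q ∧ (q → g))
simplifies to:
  g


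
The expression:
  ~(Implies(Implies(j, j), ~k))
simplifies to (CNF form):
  k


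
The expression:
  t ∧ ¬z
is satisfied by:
  {t: True, z: False}


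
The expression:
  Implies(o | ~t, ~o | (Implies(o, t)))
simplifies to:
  t | ~o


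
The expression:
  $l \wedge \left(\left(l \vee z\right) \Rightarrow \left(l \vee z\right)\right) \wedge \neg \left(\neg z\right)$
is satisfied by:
  {z: True, l: True}


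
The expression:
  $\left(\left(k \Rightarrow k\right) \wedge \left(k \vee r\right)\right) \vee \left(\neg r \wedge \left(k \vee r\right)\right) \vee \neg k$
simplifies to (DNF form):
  $\text{True}$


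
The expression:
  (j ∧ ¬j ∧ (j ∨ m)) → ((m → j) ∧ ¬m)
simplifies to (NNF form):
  True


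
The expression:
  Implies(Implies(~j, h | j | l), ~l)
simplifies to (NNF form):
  ~l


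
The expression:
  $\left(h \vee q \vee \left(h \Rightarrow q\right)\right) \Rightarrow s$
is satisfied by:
  {s: True}


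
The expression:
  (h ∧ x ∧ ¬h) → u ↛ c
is always true.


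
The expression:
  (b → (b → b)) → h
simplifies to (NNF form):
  h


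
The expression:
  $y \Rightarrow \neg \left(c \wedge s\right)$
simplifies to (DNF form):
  $\neg c \vee \neg s \vee \neg y$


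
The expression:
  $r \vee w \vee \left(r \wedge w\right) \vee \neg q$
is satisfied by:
  {r: True, w: True, q: False}
  {r: True, w: False, q: False}
  {w: True, r: False, q: False}
  {r: False, w: False, q: False}
  {r: True, q: True, w: True}
  {r: True, q: True, w: False}
  {q: True, w: True, r: False}


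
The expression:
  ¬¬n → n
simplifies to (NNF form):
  True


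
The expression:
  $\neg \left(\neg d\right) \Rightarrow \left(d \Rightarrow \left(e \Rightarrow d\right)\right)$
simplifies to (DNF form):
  $\text{True}$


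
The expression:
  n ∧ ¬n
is never true.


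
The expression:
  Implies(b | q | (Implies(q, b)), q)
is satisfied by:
  {q: True}


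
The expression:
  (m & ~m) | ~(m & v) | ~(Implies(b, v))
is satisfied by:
  {m: False, v: False}
  {v: True, m: False}
  {m: True, v: False}


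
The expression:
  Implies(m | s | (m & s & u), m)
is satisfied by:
  {m: True, s: False}
  {s: False, m: False}
  {s: True, m: True}


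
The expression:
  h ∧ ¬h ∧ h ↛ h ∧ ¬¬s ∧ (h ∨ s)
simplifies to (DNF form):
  False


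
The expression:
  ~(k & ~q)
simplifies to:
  q | ~k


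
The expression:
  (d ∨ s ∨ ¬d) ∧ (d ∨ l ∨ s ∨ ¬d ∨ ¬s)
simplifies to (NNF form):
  True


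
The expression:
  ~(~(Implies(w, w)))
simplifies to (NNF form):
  True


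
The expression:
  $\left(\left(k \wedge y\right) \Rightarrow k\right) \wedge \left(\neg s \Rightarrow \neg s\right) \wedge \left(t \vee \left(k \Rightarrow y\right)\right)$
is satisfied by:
  {y: True, t: True, k: False}
  {y: True, k: False, t: False}
  {t: True, k: False, y: False}
  {t: False, k: False, y: False}
  {y: True, t: True, k: True}
  {y: True, k: True, t: False}
  {t: True, k: True, y: False}


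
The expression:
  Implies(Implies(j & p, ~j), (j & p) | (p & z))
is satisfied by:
  {p: True, z: True, j: True}
  {p: True, z: True, j: False}
  {p: True, j: True, z: False}


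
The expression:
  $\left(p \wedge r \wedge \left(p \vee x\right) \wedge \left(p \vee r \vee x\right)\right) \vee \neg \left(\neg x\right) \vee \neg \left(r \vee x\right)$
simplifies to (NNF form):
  $p \vee x \vee \neg r$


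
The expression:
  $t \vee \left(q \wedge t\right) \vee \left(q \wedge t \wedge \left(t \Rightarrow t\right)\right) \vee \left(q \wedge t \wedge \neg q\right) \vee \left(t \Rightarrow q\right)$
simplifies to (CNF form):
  $\text{True}$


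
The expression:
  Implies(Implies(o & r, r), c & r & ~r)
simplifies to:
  False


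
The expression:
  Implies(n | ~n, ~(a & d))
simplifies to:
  ~a | ~d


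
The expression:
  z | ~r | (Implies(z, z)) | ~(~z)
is always true.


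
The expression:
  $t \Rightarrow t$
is always true.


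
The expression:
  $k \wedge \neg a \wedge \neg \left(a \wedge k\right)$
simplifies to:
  $k \wedge \neg a$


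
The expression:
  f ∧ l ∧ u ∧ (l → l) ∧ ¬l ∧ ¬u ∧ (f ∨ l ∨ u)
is never true.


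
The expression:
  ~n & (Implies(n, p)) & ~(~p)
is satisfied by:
  {p: True, n: False}


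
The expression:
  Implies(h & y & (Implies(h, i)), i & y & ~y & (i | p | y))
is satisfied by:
  {h: False, y: False, i: False}
  {i: True, h: False, y: False}
  {y: True, h: False, i: False}
  {i: True, y: True, h: False}
  {h: True, i: False, y: False}
  {i: True, h: True, y: False}
  {y: True, h: True, i: False}


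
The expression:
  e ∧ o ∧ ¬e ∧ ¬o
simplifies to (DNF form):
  False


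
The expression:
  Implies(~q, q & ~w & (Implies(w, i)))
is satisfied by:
  {q: True}


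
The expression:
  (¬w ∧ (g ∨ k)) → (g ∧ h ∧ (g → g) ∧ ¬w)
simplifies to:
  w ∨ (g ∧ h) ∨ (¬g ∧ ¬k)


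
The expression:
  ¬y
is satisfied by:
  {y: False}


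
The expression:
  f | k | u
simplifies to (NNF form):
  f | k | u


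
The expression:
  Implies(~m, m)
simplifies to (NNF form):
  m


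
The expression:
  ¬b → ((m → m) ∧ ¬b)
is always true.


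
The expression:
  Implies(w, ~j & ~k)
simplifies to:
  ~w | (~j & ~k)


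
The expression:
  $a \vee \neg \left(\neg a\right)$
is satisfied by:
  {a: True}


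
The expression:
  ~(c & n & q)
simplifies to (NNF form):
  ~c | ~n | ~q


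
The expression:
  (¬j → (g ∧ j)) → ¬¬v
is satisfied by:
  {v: True, j: False}
  {j: False, v: False}
  {j: True, v: True}


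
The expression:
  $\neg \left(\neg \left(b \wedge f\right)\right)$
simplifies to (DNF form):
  $b \wedge f$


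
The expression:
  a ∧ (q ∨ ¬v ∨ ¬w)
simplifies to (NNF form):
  a ∧ (q ∨ ¬v ∨ ¬w)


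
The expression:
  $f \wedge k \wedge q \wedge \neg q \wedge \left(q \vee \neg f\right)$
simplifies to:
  $\text{False}$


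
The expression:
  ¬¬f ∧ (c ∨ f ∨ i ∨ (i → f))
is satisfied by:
  {f: True}


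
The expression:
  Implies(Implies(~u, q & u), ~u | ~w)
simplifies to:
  ~u | ~w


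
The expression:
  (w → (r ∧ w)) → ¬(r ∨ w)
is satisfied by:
  {r: False}


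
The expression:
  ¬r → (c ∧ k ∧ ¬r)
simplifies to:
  r ∨ (c ∧ k)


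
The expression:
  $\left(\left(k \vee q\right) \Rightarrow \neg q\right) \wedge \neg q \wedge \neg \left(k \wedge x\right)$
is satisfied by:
  {q: False, k: False, x: False}
  {x: True, q: False, k: False}
  {k: True, q: False, x: False}


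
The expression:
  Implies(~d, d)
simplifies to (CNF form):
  d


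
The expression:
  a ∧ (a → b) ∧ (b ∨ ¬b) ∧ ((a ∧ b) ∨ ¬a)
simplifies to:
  a ∧ b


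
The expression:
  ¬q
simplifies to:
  ¬q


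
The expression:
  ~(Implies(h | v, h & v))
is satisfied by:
  {h: True, v: False}
  {v: True, h: False}


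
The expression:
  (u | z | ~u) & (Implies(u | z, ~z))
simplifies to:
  ~z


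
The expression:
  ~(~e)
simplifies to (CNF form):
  e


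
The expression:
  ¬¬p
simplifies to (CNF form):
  p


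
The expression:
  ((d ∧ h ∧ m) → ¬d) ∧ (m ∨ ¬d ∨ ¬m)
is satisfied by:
  {h: False, m: False, d: False}
  {d: True, h: False, m: False}
  {m: True, h: False, d: False}
  {d: True, m: True, h: False}
  {h: True, d: False, m: False}
  {d: True, h: True, m: False}
  {m: True, h: True, d: False}


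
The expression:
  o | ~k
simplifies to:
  o | ~k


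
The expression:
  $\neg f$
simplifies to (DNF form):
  $\neg f$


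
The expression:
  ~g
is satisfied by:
  {g: False}


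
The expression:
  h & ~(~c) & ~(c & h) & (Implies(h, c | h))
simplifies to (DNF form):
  False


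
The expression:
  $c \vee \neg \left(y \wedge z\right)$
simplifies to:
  $c \vee \neg y \vee \neg z$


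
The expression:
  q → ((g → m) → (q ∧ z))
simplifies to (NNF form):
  z ∨ (g ∧ ¬m) ∨ ¬q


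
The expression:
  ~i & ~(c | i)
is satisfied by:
  {i: False, c: False}


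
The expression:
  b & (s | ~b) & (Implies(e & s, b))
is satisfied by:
  {b: True, s: True}


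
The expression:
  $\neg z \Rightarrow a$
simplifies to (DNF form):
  $a \vee z$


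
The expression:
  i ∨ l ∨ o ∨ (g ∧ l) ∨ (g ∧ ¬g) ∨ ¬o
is always true.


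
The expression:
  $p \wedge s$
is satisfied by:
  {p: True, s: True}


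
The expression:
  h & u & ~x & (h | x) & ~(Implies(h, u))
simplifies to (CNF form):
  False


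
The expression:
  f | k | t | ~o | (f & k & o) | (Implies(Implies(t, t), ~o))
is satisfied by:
  {k: True, t: True, f: True, o: False}
  {k: True, t: True, f: False, o: False}
  {k: True, f: True, o: False, t: False}
  {k: True, f: False, o: False, t: False}
  {t: True, f: True, o: False, k: False}
  {t: True, f: False, o: False, k: False}
  {f: True, t: False, o: False, k: False}
  {f: False, t: False, o: False, k: False}
  {k: True, t: True, o: True, f: True}
  {k: True, t: True, o: True, f: False}
  {k: True, o: True, f: True, t: False}
  {k: True, o: True, f: False, t: False}
  {o: True, t: True, f: True, k: False}
  {o: True, t: True, f: False, k: False}
  {o: True, f: True, t: False, k: False}


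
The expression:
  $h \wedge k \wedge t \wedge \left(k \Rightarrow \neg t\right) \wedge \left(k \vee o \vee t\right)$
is never true.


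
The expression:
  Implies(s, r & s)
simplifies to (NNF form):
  r | ~s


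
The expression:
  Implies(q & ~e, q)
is always true.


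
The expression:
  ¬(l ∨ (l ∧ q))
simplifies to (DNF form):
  ¬l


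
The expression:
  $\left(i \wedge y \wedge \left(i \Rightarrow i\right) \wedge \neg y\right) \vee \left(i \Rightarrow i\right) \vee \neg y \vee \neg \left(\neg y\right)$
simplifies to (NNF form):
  $\text{True}$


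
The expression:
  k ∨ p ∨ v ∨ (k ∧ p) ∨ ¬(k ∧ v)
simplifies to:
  True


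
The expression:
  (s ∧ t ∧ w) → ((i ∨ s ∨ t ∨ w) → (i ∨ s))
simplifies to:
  True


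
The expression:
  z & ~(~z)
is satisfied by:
  {z: True}


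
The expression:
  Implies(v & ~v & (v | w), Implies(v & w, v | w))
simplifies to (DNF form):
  True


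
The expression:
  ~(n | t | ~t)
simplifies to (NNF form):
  False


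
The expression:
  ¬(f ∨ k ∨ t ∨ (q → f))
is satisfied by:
  {q: True, f: False, t: False, k: False}


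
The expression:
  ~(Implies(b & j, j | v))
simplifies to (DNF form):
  False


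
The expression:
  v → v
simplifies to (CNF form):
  True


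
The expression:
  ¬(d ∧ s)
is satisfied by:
  {s: False, d: False}
  {d: True, s: False}
  {s: True, d: False}


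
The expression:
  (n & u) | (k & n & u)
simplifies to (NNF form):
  n & u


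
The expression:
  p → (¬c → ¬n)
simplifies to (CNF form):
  c ∨ ¬n ∨ ¬p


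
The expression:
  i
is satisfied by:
  {i: True}


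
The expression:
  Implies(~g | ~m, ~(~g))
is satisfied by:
  {g: True}


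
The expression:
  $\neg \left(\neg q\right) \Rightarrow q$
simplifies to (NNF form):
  $\text{True}$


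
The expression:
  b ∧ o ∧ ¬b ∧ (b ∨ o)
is never true.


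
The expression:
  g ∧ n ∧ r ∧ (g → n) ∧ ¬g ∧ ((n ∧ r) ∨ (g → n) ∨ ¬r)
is never true.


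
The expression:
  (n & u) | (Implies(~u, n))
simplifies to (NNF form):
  n | u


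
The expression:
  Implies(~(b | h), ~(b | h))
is always true.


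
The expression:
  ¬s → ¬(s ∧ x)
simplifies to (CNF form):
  True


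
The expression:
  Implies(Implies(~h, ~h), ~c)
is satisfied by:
  {c: False}


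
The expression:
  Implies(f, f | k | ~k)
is always true.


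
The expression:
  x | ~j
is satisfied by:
  {x: True, j: False}
  {j: False, x: False}
  {j: True, x: True}


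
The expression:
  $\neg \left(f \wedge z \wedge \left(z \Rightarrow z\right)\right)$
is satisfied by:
  {z: False, f: False}
  {f: True, z: False}
  {z: True, f: False}


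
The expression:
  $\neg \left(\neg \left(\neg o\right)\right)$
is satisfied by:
  {o: False}


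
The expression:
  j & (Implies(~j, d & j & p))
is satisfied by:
  {j: True}


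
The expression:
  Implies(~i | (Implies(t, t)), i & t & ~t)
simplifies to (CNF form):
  False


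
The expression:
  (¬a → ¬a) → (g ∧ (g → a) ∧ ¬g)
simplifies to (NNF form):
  False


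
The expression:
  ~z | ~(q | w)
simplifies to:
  ~z | (~q & ~w)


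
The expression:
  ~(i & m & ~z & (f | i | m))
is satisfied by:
  {z: True, m: False, i: False}
  {m: False, i: False, z: False}
  {i: True, z: True, m: False}
  {i: True, m: False, z: False}
  {z: True, m: True, i: False}
  {m: True, z: False, i: False}
  {i: True, m: True, z: True}


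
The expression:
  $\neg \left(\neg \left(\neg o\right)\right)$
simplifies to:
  $\neg o$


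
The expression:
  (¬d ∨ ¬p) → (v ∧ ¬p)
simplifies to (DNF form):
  (d ∧ p) ∨ (v ∧ ¬p)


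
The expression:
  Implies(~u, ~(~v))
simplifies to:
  u | v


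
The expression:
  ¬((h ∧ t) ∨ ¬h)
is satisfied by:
  {h: True, t: False}


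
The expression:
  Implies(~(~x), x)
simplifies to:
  True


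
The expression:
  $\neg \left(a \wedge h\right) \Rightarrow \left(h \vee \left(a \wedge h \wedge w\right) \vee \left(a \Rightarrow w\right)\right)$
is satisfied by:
  {h: True, w: True, a: False}
  {h: True, w: False, a: False}
  {w: True, h: False, a: False}
  {h: False, w: False, a: False}
  {h: True, a: True, w: True}
  {h: True, a: True, w: False}
  {a: True, w: True, h: False}


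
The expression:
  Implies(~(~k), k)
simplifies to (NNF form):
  True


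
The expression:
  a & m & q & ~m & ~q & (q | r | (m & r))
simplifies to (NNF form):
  False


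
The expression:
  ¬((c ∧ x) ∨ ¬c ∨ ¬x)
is never true.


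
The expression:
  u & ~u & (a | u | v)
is never true.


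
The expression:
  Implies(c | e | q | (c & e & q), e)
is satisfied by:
  {e: True, c: False, q: False}
  {q: True, e: True, c: False}
  {e: True, c: True, q: False}
  {q: True, e: True, c: True}
  {q: False, c: False, e: False}


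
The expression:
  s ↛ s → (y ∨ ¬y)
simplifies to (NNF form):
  True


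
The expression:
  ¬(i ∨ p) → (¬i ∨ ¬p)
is always true.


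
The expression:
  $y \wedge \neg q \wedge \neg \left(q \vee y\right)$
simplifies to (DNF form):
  $\text{False}$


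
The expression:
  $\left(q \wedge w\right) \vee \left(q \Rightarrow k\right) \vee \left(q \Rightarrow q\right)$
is always true.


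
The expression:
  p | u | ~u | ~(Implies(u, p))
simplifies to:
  True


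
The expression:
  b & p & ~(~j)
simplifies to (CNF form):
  b & j & p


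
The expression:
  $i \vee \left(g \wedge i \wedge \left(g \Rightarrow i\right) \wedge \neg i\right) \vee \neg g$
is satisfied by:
  {i: True, g: False}
  {g: False, i: False}
  {g: True, i: True}


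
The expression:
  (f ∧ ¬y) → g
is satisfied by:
  {y: True, g: True, f: False}
  {y: True, g: False, f: False}
  {g: True, y: False, f: False}
  {y: False, g: False, f: False}
  {f: True, y: True, g: True}
  {f: True, y: True, g: False}
  {f: True, g: True, y: False}


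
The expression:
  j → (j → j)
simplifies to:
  True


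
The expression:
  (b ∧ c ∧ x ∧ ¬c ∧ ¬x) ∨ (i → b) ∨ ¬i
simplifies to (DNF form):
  b ∨ ¬i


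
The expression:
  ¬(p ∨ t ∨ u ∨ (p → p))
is never true.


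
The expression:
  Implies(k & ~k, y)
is always true.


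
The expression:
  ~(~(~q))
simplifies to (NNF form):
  ~q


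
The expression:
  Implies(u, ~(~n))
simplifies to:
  n | ~u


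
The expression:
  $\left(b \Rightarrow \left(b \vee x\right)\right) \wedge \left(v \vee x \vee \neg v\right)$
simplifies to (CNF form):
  $\text{True}$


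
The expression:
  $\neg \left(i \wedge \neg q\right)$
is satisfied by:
  {q: True, i: False}
  {i: False, q: False}
  {i: True, q: True}


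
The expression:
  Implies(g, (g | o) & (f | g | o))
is always true.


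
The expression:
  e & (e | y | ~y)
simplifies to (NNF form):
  e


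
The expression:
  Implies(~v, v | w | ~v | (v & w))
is always true.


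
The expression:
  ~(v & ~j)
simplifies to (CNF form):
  j | ~v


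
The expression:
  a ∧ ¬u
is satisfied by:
  {a: True, u: False}


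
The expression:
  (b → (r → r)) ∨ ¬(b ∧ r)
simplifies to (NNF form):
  True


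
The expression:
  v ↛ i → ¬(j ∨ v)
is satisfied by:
  {i: True, v: False}
  {v: False, i: False}
  {v: True, i: True}


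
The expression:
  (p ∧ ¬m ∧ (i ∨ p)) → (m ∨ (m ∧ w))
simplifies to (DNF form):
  m ∨ ¬p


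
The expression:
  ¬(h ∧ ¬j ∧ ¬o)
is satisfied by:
  {o: True, j: True, h: False}
  {o: True, j: False, h: False}
  {j: True, o: False, h: False}
  {o: False, j: False, h: False}
  {h: True, o: True, j: True}
  {h: True, o: True, j: False}
  {h: True, j: True, o: False}


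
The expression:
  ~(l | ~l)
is never true.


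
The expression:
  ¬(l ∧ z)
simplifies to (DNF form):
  ¬l ∨ ¬z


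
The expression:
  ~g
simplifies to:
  ~g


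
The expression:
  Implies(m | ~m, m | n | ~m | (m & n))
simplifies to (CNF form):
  True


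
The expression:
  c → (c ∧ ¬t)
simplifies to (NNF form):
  ¬c ∨ ¬t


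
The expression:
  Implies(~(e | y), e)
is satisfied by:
  {y: True, e: True}
  {y: True, e: False}
  {e: True, y: False}


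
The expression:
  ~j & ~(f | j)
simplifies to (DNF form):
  ~f & ~j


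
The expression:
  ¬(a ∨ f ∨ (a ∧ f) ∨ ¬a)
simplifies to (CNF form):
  False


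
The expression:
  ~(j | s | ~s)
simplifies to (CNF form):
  False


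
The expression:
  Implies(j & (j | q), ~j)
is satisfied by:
  {j: False}


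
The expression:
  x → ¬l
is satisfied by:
  {l: False, x: False}
  {x: True, l: False}
  {l: True, x: False}


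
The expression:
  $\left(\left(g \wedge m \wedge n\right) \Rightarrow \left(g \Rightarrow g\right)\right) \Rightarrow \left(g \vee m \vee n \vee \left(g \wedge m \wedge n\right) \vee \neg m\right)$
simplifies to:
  $\text{True}$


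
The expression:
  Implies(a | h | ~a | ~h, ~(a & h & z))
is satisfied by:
  {h: False, z: False, a: False}
  {a: True, h: False, z: False}
  {z: True, h: False, a: False}
  {a: True, z: True, h: False}
  {h: True, a: False, z: False}
  {a: True, h: True, z: False}
  {z: True, h: True, a: False}


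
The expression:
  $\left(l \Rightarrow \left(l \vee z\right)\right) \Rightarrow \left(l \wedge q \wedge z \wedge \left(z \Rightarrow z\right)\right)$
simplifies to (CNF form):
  $l \wedge q \wedge z$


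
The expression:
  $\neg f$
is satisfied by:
  {f: False}


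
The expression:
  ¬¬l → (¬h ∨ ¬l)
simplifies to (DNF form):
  ¬h ∨ ¬l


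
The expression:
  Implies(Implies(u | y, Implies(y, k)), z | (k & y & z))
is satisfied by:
  {y: True, z: True, k: False}
  {z: True, k: False, y: False}
  {y: True, z: True, k: True}
  {z: True, k: True, y: False}
  {y: True, k: False, z: False}


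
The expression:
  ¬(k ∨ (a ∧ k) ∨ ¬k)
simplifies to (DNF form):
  False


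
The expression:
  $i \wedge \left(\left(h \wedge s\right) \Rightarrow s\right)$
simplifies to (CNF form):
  $i$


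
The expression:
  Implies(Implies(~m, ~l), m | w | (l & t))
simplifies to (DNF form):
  l | m | w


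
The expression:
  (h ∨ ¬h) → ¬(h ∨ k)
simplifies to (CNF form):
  ¬h ∧ ¬k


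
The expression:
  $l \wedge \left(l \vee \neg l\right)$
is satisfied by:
  {l: True}


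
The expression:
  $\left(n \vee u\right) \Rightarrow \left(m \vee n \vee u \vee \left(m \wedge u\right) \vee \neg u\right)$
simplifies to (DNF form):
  $\text{True}$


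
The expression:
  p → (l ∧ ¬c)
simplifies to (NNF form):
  (l ∧ ¬c) ∨ ¬p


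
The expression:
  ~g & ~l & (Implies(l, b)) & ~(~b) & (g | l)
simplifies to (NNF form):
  False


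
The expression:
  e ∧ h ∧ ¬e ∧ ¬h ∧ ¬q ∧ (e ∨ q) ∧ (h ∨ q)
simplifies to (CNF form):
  False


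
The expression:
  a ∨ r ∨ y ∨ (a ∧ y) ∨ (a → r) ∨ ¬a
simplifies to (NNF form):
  True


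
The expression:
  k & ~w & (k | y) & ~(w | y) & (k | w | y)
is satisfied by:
  {k: True, y: False, w: False}


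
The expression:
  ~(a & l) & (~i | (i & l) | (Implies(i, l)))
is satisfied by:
  {l: False, i: False, a: False}
  {a: True, l: False, i: False}
  {l: True, a: False, i: False}
  {i: True, l: True, a: False}


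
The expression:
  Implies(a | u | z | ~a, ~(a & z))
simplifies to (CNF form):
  ~a | ~z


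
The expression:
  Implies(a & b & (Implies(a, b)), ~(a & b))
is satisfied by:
  {a: False, b: False}
  {b: True, a: False}
  {a: True, b: False}


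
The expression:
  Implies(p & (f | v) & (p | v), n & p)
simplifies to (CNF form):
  (n | ~f | ~p) & (n | ~p | ~v)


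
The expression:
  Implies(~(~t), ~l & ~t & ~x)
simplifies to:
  ~t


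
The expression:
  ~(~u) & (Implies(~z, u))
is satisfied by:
  {u: True}


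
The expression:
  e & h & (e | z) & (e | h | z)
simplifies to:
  e & h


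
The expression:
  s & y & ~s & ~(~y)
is never true.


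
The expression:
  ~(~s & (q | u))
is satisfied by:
  {s: True, q: False, u: False}
  {s: True, u: True, q: False}
  {s: True, q: True, u: False}
  {s: True, u: True, q: True}
  {u: False, q: False, s: False}


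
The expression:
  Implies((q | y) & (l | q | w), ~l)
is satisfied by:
  {y: False, l: False, q: False}
  {q: True, y: False, l: False}
  {y: True, q: False, l: False}
  {q: True, y: True, l: False}
  {l: True, q: False, y: False}


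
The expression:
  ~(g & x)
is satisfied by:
  {g: False, x: False}
  {x: True, g: False}
  {g: True, x: False}


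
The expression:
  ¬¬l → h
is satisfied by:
  {h: True, l: False}
  {l: False, h: False}
  {l: True, h: True}


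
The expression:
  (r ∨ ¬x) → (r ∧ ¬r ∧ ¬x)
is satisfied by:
  {x: True, r: False}


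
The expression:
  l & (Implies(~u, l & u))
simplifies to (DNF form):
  l & u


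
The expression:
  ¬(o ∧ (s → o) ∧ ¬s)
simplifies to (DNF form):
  s ∨ ¬o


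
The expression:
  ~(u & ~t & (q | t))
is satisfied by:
  {t: True, u: False, q: False}
  {u: False, q: False, t: False}
  {t: True, q: True, u: False}
  {q: True, u: False, t: False}
  {t: True, u: True, q: False}
  {u: True, t: False, q: False}
  {t: True, q: True, u: True}


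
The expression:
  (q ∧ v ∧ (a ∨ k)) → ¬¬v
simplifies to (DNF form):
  True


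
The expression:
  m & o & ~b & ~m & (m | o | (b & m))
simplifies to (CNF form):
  False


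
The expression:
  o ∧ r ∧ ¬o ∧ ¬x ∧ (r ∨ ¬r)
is never true.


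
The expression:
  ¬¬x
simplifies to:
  x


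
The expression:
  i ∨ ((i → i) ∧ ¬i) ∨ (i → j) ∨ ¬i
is always true.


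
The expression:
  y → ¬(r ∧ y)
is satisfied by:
  {y: False, r: False}
  {r: True, y: False}
  {y: True, r: False}


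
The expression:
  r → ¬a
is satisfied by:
  {a: False, r: False}
  {r: True, a: False}
  {a: True, r: False}


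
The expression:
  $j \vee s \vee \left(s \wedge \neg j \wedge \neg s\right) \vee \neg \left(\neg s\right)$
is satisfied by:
  {s: True, j: True}
  {s: True, j: False}
  {j: True, s: False}


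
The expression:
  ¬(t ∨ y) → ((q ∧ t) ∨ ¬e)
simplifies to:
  t ∨ y ∨ ¬e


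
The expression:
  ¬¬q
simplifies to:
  q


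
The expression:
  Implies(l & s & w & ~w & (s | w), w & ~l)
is always true.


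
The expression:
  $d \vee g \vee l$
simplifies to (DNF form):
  $d \vee g \vee l$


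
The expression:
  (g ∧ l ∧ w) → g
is always true.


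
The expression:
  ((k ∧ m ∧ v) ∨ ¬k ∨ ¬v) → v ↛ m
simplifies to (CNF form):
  v ∧ ¬m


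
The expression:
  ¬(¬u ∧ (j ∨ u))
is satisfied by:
  {u: True, j: False}
  {j: False, u: False}
  {j: True, u: True}


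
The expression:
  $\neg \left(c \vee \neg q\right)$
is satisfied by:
  {q: True, c: False}


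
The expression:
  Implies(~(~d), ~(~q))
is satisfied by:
  {q: True, d: False}
  {d: False, q: False}
  {d: True, q: True}


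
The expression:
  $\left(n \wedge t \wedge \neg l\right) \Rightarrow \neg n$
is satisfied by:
  {l: True, t: False, n: False}
  {t: False, n: False, l: False}
  {l: True, n: True, t: False}
  {n: True, t: False, l: False}
  {l: True, t: True, n: False}
  {t: True, l: False, n: False}
  {l: True, n: True, t: True}


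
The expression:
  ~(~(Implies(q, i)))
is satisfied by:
  {i: True, q: False}
  {q: False, i: False}
  {q: True, i: True}


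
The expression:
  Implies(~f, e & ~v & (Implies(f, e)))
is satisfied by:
  {e: True, f: True, v: False}
  {f: True, v: False, e: False}
  {e: True, f: True, v: True}
  {f: True, v: True, e: False}
  {e: True, v: False, f: False}


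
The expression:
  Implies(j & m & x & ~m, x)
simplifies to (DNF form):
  True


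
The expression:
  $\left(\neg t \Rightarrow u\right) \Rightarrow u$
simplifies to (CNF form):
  $u \vee \neg t$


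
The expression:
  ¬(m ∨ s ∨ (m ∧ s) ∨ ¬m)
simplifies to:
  False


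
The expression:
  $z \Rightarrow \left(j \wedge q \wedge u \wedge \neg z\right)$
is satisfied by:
  {z: False}


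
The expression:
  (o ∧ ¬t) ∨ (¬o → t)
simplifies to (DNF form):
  o ∨ t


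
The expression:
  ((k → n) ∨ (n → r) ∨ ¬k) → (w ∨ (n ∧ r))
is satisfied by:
  {r: True, w: True, n: True}
  {r: True, w: True, n: False}
  {w: True, n: True, r: False}
  {w: True, n: False, r: False}
  {r: True, n: True, w: False}


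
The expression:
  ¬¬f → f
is always true.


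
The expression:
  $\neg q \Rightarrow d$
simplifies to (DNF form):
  $d \vee q$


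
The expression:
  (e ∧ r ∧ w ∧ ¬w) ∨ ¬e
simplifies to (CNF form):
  ¬e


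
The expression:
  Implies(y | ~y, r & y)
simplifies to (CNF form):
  r & y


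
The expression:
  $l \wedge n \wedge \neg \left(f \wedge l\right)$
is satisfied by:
  {n: True, l: True, f: False}


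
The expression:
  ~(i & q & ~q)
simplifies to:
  True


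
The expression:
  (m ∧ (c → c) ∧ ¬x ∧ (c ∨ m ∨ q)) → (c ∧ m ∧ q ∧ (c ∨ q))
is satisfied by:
  {x: True, q: True, c: True, m: False}
  {x: True, q: True, c: False, m: False}
  {x: True, c: True, m: False, q: False}
  {x: True, c: False, m: False, q: False}
  {q: True, c: True, m: False, x: False}
  {q: True, c: False, m: False, x: False}
  {c: True, q: False, m: False, x: False}
  {c: False, q: False, m: False, x: False}
  {x: True, q: True, m: True, c: True}
  {x: True, q: True, m: True, c: False}
  {x: True, m: True, c: True, q: False}
  {x: True, m: True, c: False, q: False}
  {q: True, m: True, c: True, x: False}


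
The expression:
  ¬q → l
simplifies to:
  l ∨ q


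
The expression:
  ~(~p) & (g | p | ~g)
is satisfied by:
  {p: True}


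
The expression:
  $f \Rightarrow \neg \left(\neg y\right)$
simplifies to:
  $y \vee \neg f$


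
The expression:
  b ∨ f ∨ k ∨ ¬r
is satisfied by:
  {b: True, k: True, f: True, r: False}
  {b: True, k: True, f: False, r: False}
  {b: True, f: True, k: False, r: False}
  {b: True, f: False, k: False, r: False}
  {k: True, f: True, b: False, r: False}
  {k: True, f: False, b: False, r: False}
  {f: True, b: False, k: False, r: False}
  {f: False, b: False, k: False, r: False}
  {r: True, b: True, k: True, f: True}
  {r: True, b: True, k: True, f: False}
  {r: True, b: True, f: True, k: False}
  {r: True, b: True, f: False, k: False}
  {r: True, k: True, f: True, b: False}
  {r: True, k: True, f: False, b: False}
  {r: True, f: True, k: False, b: False}


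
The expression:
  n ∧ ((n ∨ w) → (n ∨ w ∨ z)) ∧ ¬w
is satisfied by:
  {n: True, w: False}


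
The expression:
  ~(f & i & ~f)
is always true.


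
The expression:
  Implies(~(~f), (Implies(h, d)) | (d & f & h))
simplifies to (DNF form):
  d | ~f | ~h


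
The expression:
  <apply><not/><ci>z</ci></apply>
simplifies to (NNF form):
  <apply><not/><ci>z</ci></apply>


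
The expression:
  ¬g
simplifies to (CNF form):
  ¬g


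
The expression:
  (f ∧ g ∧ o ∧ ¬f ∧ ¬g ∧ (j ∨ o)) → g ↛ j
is always true.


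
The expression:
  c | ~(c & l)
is always true.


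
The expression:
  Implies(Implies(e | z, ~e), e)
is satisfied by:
  {e: True}


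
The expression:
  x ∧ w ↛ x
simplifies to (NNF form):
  False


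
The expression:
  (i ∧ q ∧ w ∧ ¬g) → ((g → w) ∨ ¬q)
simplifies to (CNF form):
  True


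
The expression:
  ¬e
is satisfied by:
  {e: False}


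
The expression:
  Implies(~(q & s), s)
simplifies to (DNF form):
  s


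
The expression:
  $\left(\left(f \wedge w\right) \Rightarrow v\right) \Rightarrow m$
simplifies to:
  $m \vee \left(f \wedge w \wedge \neg v\right)$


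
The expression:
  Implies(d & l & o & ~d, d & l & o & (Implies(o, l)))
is always true.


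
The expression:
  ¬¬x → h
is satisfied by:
  {h: True, x: False}
  {x: False, h: False}
  {x: True, h: True}


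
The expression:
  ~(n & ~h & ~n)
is always true.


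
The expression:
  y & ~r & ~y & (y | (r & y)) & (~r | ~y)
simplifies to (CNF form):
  False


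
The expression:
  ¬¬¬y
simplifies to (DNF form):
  ¬y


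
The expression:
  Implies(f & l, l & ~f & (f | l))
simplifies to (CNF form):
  ~f | ~l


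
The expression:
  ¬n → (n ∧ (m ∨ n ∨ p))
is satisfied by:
  {n: True}


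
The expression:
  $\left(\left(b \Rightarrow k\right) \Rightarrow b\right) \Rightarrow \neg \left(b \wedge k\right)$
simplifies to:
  $\neg b \vee \neg k$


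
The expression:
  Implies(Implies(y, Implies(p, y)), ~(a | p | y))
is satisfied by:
  {y: False, p: False, a: False}


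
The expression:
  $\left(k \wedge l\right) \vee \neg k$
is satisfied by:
  {l: True, k: False}
  {k: False, l: False}
  {k: True, l: True}
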